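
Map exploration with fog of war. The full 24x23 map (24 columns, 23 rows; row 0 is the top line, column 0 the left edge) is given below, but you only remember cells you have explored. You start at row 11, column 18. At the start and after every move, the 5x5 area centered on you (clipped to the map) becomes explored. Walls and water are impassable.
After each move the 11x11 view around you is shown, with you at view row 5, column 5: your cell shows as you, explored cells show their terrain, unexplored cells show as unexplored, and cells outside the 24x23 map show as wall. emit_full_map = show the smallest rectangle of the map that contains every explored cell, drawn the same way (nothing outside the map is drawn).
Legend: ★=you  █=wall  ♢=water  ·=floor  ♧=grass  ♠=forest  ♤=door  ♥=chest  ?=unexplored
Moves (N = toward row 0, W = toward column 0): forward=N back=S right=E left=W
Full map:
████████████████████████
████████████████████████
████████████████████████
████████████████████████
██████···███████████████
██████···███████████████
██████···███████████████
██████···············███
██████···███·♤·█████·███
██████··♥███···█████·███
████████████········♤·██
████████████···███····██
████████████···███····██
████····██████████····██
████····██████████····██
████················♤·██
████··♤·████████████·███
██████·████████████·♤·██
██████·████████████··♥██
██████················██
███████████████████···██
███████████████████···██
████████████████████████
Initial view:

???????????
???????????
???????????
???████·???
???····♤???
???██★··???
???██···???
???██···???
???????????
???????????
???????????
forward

???????????
???????????
???????????
???████·???
???████·???
???··★·♤???
???██···???
???██···???
???██···???
???????????
???????????

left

???????????
???????????
???????????
???█████·??
???█████·??
???··★··♤??
???███···??
???███···??
????██···??
???????????
???????????

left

???????????
???????????
???????????
???·█████·?
???·█████·?
???··★···♤?
???·███···?
???·███···?
?????██···?
???????????
???????????

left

???????????
???????????
???????????
???♤·█████·
???··█████·
???··★····♤
???··███···
???··███···
??????██···
???????????
???????????

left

???????????
???????????
???????????
???·♤·█████
???···█████
???··★·····
???···███··
???···███··
???????██··
???????????
???????????

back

???????????
???????????
???·♤·█████
???···█████
???········
???··★███··
???···███··
???██████··
???????????
???????????
???????????

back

???????????
???·♤·█████
???···█████
???········
???···███··
???··★███··
???██████··
???█████???
???????????
???????????
???????????

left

???????????
????·♤·████
????···████
???█·······
???█···███·
???█·★·███·
???███████·
???██████??
???????????
???????????
???????????

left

???????????
?????·♤·███
?????···███
???██······
???██···███
???██★··███
???████████
???███████?
???????????
???????????
???????????

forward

???????????
???????????
?????·♤·███
???██···███
???██······
???██★··███
???██···███
???████████
???███████?
???????????
???????????

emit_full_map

??·♤·█████·
██···█████·
██········♤
██★··███···
██···███···
████████···
███████????

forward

???????????
???????????
???????????
???██·♤·███
???██···███
???██★·····
???██···███
???██···███
???████████
???███████?
???????????

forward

???????????
???????????
???????????
???·····???
???██·♤·███
???██★··███
???██······
???██···███
???██···███
???████████
???███████?

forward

???????????
???????????
???????????
???█████???
???·····???
???██★♤·███
???██···███
???██······
???██···███
???██···███
???████████

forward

???????????
???????????
???????????
???█████???
???█████???
???··★··???
???██·♤·███
???██···███
???██······
???██···███
???██···███

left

???????????
???????????
???????????
???██████??
???██████??
???··★···??
???███·♤·██
???███···██
????██·····
????██···██
????██···██

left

???????????
???????????
???????????
???·██████?
???·██████?
???··★····?
???·███·♤·█
???♥███···█
?????██····
?????██···█
?????██···█

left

???????????
???????????
???????????
???··██████
???··██████
???··★·····
???··███·♤·
???·♥███···
??????██···
??????██···
??????██···

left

???????????
???????????
???????????
???···█████
???···█████
???··★·····
???···███·♤
???··♥███··
???????██··
???????██··
???????██··

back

???????????
???????????
???···█████
???···█████
???········
???··★███·♤
???··♥███··
???██████··
???????██··
???????██··
???????████

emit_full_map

···██████??????
···██████??????
·········??????
··★███·♤·█████·
··♥███···█████·
██████········♤
????██···███···
????██···███···
????████████···
????███████????

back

???????????
???···█████
???···█████
???········
???···███·♤
???··★███··
???██████··
???██████··
???????██··
???????████
???????████

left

???????????
????···████
????···████
???█·······
???█···███·
???█·★♥███·
???███████·
???███████·
????????██·
????????███
????????███

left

???????????
?????···███
?????···███
???██······
???██···███
???██★·♥███
???████████
???████████
?????????██
?????????██
?????????██

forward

???????????
???????????
?????···███
???██···███
???██······
???██★··███
???██··♥███
???████████
???████████
?????????██
?????????██

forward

???????????
???????????
???????????
???██···███
???██···███
???██★·····
???██···███
???██··♥███
???████████
???████████
?????????██

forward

???????????
???????????
???????????
???██···???
???██···███
???██★··███
???██······
???██···███
???██··♥███
???████████
???████████

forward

???????????
???????????
???????????
???█████???
???██···???
???██★··███
???██···███
???██······
???██···███
???██··♥███
???████████

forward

███████████
???????????
???????????
???█████???
???█████???
???██★··???
???██···███
???██···███
???██······
???██···███
???██··♥███

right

███████████
???????????
???????????
??██████???
??██████???
??██·★·█???
??██···████
??██···████
??██·······
??██···███·
??██··♥███·

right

███████████
???????????
???????????
?███████???
?███████???
?██··★██???
?██···█████
?██···█████
?██········
?██···███·♤
?██··♥███··

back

???????????
???????????
?███████???
?███████???
?██···██???
?██··★█████
?██···█████
?██········
?██···███·♤
?██··♥███··
?████████··

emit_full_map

███████??????????
███████??????????
██···██??????????
██··★██████??????
██···██████??????
██·········??????
██···███·♤·█████·
██··♥███···█████·
████████········♤
████████···███···
??????██···███···
??????████████···
??????███████????


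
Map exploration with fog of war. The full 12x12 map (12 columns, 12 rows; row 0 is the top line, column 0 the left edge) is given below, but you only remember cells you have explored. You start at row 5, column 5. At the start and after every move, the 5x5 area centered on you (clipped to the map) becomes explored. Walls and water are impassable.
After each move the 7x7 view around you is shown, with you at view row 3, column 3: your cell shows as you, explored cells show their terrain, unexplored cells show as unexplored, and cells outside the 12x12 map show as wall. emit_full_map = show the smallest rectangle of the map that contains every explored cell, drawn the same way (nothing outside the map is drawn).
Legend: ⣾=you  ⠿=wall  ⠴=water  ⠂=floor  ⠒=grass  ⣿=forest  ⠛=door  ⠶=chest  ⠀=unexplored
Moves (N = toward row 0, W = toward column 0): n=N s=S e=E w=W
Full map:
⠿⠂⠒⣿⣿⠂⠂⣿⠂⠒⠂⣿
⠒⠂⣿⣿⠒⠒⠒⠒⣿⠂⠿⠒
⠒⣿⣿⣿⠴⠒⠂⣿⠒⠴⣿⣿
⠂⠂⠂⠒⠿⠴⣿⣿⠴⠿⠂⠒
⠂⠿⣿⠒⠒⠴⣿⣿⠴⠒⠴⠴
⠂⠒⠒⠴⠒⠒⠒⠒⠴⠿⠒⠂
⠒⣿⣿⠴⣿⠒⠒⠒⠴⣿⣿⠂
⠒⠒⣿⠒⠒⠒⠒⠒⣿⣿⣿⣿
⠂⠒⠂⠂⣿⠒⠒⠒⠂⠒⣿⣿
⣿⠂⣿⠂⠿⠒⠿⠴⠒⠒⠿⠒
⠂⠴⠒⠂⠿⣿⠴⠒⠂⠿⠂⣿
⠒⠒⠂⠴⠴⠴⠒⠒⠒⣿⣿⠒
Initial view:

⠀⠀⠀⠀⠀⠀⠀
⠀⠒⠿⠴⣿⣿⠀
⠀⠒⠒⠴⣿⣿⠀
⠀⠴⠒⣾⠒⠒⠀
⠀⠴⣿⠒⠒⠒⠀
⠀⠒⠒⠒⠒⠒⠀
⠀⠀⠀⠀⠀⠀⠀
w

⠀⠀⠀⠀⠀⠀⠀
⠀⠂⠒⠿⠴⣿⣿
⠀⣿⠒⠒⠴⣿⣿
⠀⠒⠴⣾⠒⠒⠒
⠀⣿⠴⣿⠒⠒⠒
⠀⣿⠒⠒⠒⠒⠒
⠀⠀⠀⠀⠀⠀⠀

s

⠀⠂⠒⠿⠴⣿⣿
⠀⣿⠒⠒⠴⣿⣿
⠀⠒⠴⠒⠒⠒⠒
⠀⣿⠴⣾⠒⠒⠒
⠀⣿⠒⠒⠒⠒⠒
⠀⠂⠂⣿⠒⠒⠀
⠀⠀⠀⠀⠀⠀⠀

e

⠂⠒⠿⠴⣿⣿⠀
⣿⠒⠒⠴⣿⣿⠀
⠒⠴⠒⠒⠒⠒⠀
⣿⠴⣿⣾⠒⠒⠀
⣿⠒⠒⠒⠒⠒⠀
⠂⠂⣿⠒⠒⠒⠀
⠀⠀⠀⠀⠀⠀⠀

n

⠀⠀⠀⠀⠀⠀⠀
⠂⠒⠿⠴⣿⣿⠀
⣿⠒⠒⠴⣿⣿⠀
⠒⠴⠒⣾⠒⠒⠀
⣿⠴⣿⠒⠒⠒⠀
⣿⠒⠒⠒⠒⠒⠀
⠂⠂⣿⠒⠒⠒⠀

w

⠀⠀⠀⠀⠀⠀⠀
⠀⠂⠒⠿⠴⣿⣿
⠀⣿⠒⠒⠴⣿⣿
⠀⠒⠴⣾⠒⠒⠒
⠀⣿⠴⣿⠒⠒⠒
⠀⣿⠒⠒⠒⠒⠒
⠀⠂⠂⣿⠒⠒⠒

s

⠀⠂⠒⠿⠴⣿⣿
⠀⣿⠒⠒⠴⣿⣿
⠀⠒⠴⠒⠒⠒⠒
⠀⣿⠴⣾⠒⠒⠒
⠀⣿⠒⠒⠒⠒⠒
⠀⠂⠂⣿⠒⠒⠒
⠀⠀⠀⠀⠀⠀⠀

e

⠂⠒⠿⠴⣿⣿⠀
⣿⠒⠒⠴⣿⣿⠀
⠒⠴⠒⠒⠒⠒⠀
⣿⠴⣿⣾⠒⠒⠀
⣿⠒⠒⠒⠒⠒⠀
⠂⠂⣿⠒⠒⠒⠀
⠀⠀⠀⠀⠀⠀⠀

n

⠀⠀⠀⠀⠀⠀⠀
⠂⠒⠿⠴⣿⣿⠀
⣿⠒⠒⠴⣿⣿⠀
⠒⠴⠒⣾⠒⠒⠀
⣿⠴⣿⠒⠒⠒⠀
⣿⠒⠒⠒⠒⠒⠀
⠂⠂⣿⠒⠒⠒⠀

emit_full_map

⠂⠒⠿⠴⣿⣿
⣿⠒⠒⠴⣿⣿
⠒⠴⠒⣾⠒⠒
⣿⠴⣿⠒⠒⠒
⣿⠒⠒⠒⠒⠒
⠂⠂⣿⠒⠒⠒


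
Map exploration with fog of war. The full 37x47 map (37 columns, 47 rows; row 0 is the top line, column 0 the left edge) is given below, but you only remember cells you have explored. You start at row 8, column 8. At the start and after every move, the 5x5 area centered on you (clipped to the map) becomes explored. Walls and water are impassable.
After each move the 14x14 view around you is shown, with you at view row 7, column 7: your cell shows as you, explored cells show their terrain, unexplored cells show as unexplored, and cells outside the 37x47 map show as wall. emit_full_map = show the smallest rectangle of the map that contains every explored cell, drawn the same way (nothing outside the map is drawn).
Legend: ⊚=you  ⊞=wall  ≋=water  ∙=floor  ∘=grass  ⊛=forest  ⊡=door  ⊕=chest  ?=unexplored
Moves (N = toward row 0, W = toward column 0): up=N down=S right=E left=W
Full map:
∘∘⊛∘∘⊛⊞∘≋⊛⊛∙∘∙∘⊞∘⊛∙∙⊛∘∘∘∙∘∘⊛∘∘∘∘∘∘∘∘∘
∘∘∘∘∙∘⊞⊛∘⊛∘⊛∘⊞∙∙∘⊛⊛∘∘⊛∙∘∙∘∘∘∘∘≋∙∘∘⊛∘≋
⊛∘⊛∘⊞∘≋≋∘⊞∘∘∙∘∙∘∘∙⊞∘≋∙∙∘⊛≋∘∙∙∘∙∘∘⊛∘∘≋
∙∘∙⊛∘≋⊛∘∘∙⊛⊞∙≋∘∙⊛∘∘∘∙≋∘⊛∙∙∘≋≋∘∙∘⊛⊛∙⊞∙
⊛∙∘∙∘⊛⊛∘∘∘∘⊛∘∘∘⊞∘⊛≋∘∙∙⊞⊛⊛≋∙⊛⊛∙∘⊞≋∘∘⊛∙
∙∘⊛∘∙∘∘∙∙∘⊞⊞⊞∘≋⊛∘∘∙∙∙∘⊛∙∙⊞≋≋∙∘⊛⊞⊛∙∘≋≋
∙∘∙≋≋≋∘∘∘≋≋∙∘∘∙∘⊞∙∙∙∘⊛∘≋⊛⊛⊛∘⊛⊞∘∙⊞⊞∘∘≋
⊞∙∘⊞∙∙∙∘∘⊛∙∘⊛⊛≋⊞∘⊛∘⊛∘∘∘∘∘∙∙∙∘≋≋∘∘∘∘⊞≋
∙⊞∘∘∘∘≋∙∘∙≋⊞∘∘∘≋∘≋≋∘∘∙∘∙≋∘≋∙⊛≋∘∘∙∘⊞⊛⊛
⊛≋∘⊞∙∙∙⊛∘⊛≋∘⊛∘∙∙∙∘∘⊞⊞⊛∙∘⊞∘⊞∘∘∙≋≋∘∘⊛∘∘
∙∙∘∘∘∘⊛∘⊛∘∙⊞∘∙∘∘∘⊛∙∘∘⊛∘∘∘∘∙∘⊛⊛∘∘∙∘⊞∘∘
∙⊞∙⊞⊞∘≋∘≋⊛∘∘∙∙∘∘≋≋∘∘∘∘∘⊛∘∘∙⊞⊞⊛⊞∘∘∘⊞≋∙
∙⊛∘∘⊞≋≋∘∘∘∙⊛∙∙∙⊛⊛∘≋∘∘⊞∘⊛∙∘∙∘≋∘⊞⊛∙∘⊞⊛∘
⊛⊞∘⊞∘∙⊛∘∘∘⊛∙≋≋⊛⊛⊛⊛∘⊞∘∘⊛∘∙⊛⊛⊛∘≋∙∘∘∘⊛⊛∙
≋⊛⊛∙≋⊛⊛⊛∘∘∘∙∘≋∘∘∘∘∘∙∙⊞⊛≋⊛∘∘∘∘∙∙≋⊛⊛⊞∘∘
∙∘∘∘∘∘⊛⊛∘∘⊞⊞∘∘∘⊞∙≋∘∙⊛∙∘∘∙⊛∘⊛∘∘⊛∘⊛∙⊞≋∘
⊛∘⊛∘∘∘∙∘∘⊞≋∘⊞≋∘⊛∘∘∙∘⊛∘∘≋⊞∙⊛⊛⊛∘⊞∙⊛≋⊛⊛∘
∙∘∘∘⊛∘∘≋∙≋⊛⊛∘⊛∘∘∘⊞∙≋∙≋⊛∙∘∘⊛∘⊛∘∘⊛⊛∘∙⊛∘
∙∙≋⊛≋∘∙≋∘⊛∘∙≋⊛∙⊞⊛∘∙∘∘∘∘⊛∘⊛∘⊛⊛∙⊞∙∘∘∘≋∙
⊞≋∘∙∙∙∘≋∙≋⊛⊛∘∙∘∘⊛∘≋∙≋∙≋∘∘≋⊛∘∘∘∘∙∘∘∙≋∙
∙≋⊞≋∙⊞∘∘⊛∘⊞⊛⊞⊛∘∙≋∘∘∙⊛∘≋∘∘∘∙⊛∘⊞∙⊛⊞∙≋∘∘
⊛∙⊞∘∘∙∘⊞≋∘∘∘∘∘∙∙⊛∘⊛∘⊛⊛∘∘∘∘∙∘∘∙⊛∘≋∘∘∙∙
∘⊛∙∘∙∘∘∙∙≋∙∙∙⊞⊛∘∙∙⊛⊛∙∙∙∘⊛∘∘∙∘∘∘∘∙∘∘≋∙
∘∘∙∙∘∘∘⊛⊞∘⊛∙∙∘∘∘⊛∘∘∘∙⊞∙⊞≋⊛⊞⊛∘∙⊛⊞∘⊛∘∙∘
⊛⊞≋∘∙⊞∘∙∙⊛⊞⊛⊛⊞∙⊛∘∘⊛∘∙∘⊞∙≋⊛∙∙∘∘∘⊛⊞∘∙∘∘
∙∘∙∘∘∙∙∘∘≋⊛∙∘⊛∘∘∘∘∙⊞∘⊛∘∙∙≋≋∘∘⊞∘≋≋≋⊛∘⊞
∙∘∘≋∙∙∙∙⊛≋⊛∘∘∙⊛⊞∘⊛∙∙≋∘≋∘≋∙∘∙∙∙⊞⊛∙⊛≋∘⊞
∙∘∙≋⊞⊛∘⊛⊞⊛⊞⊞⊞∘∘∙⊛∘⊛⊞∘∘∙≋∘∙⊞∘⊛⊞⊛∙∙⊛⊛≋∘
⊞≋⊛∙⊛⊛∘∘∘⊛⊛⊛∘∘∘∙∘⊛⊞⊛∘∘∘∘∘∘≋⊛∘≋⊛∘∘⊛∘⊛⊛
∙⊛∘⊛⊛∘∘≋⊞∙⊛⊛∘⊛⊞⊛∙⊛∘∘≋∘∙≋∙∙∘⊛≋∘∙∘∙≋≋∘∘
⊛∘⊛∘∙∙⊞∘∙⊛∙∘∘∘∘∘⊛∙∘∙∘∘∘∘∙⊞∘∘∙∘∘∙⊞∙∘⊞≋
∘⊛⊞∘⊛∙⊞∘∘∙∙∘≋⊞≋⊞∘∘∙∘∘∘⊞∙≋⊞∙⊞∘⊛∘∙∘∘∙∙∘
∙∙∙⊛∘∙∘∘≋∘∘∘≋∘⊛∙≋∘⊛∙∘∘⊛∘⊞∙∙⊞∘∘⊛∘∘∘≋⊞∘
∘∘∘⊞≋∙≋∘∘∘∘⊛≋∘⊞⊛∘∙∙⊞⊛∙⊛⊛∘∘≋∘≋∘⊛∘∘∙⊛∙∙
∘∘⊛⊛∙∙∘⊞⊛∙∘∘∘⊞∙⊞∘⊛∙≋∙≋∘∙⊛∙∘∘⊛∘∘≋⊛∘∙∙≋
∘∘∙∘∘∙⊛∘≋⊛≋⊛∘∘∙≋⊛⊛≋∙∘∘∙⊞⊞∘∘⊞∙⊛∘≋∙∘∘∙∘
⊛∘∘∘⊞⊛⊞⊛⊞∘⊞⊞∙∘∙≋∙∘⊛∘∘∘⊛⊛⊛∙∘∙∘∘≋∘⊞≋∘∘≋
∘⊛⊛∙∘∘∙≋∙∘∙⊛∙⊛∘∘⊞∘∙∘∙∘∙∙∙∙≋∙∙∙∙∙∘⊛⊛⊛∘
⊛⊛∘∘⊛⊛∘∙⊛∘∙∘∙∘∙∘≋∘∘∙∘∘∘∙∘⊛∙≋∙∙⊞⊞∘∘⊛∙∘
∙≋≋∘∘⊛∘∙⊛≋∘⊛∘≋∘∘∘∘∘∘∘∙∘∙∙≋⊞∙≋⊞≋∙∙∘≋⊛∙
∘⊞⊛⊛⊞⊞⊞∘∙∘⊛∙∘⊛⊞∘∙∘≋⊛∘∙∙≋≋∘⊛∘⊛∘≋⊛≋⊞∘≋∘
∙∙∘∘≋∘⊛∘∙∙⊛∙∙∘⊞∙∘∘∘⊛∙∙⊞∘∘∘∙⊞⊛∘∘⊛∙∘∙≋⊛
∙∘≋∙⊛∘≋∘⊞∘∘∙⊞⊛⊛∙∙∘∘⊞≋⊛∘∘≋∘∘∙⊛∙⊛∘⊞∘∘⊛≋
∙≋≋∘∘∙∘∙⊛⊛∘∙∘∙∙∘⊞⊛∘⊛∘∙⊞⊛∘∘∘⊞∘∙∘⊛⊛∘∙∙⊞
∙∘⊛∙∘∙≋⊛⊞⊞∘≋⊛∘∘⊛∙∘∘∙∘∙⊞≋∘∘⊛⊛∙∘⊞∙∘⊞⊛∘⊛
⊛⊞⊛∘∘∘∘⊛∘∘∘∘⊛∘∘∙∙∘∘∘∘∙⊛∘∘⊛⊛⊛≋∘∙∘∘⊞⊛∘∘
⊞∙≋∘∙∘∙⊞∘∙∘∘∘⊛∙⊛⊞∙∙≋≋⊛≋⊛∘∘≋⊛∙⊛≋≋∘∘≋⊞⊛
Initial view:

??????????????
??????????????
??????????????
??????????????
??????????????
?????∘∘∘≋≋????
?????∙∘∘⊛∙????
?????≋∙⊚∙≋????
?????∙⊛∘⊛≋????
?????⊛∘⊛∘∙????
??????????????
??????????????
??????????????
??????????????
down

??????????????
??????????????
??????????????
??????????????
?????∘∘∘≋≋????
?????∙∘∘⊛∙????
?????≋∙∘∙≋????
?????∙⊛⊚⊛≋????
?????⊛∘⊛∘∙????
?????≋∘≋⊛∘????
??????????????
??????????????
??????????????
??????????????

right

??????????????
??????????????
??????????????
??????????????
????∘∘∘≋≋?????
????∙∘∘⊛∙∘????
????≋∙∘∙≋⊞????
????∙⊛∘⊚≋∘????
????⊛∘⊛∘∙⊞????
????≋∘≋⊛∘∘????
??????????????
??????????????
??????????????
??????????????

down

??????????????
??????????????
??????????????
????∘∘∘≋≋?????
????∙∘∘⊛∙∘????
????≋∙∘∙≋⊞????
????∙⊛∘⊛≋∘????
????⊛∘⊛⊚∙⊞????
????≋∘≋⊛∘∘????
?????∘∘∘∙⊛????
??????????????
??????????????
??????????????
??????????????

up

??????????????
??????????????
??????????????
??????????????
????∘∘∘≋≋?????
????∙∘∘⊛∙∘????
????≋∙∘∙≋⊞????
????∙⊛∘⊚≋∘????
????⊛∘⊛∘∙⊞????
????≋∘≋⊛∘∘????
?????∘∘∘∙⊛????
??????????????
??????????????
??????????????

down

??????????????
??????????????
??????????????
????∘∘∘≋≋?????
????∙∘∘⊛∙∘????
????≋∙∘∙≋⊞????
????∙⊛∘⊛≋∘????
????⊛∘⊛⊚∙⊞????
????≋∘≋⊛∘∘????
?????∘∘∘∙⊛????
??????????????
??????????????
??????????????
??????????????

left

??????????????
??????????????
??????????????
?????∘∘∘≋≋????
?????∙∘∘⊛∙∘???
?????≋∙∘∙≋⊞???
?????∙⊛∘⊛≋∘???
?????⊛∘⊚∘∙⊞???
?????≋∘≋⊛∘∘???
?????≋∘∘∘∙⊛???
??????????????
??????????????
??????????????
??????????????

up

??????????????
??????????????
??????????????
??????????????
?????∘∘∘≋≋????
?????∙∘∘⊛∙∘???
?????≋∙∘∙≋⊞???
?????∙⊛⊚⊛≋∘???
?????⊛∘⊛∘∙⊞???
?????≋∘≋⊛∘∘???
?????≋∘∘∘∙⊛???
??????????????
??????????????
??????????????

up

??????????????
??????????????
??????????????
??????????????
??????????????
?????∘∘∘≋≋????
?????∙∘∘⊛∙∘???
?????≋∙⊚∙≋⊞???
?????∙⊛∘⊛≋∘???
?????⊛∘⊛∘∙⊞???
?????≋∘≋⊛∘∘???
?????≋∘∘∘∙⊛???
??????????????
??????????????

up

??????????????
??????????????
??????????????
??????????????
??????????????
?????∘∙∙∘⊞????
?????∘∘∘≋≋????
?????∙∘⊚⊛∙∘???
?????≋∙∘∙≋⊞???
?????∙⊛∘⊛≋∘???
?????⊛∘⊛∘∙⊞???
?????≋∘≋⊛∘∘???
?????≋∘∘∘∙⊛???
??????????????

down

??????????????
??????????????
??????????????
??????????????
?????∘∙∙∘⊞????
?????∘∘∘≋≋????
?????∙∘∘⊛∙∘???
?????≋∙⊚∙≋⊞???
?????∙⊛∘⊛≋∘???
?????⊛∘⊛∘∙⊞???
?????≋∘≋⊛∘∘???
?????≋∘∘∘∙⊛???
??????????????
??????????????

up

??????????????
??????????????
??????????????
??????????????
??????????????
?????∘∙∙∘⊞????
?????∘∘∘≋≋????
?????∙∘⊚⊛∙∘???
?????≋∙∘∙≋⊞???
?????∙⊛∘⊛≋∘???
?????⊛∘⊛∘∙⊞???
?????≋∘≋⊛∘∘???
?????≋∘∘∘∙⊛???
??????????????

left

??????????????
??????????????
??????????????
??????????????
??????????????
?????∘∘∙∙∘⊞???
?????≋∘∘∘≋≋???
?????∙∙⊚∘⊛∙∘??
?????∘≋∙∘∙≋⊞??
?????∙∙⊛∘⊛≋∘??
??????⊛∘⊛∘∙⊞??
??????≋∘≋⊛∘∘??
??????≋∘∘∘∙⊛??
??????????????

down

??????????????
??????????????
??????????????
??????????????
?????∘∘∙∙∘⊞???
?????≋∘∘∘≋≋???
?????∙∙∘∘⊛∙∘??
?????∘≋⊚∘∙≋⊞??
?????∙∙⊛∘⊛≋∘??
?????∘⊛∘⊛∘∙⊞??
??????≋∘≋⊛∘∘??
??????≋∘∘∘∙⊛??
??????????????
??????????????

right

??????????????
??????????????
??????????????
??????????????
????∘∘∙∙∘⊞????
????≋∘∘∘≋≋????
????∙∙∘∘⊛∙∘???
????∘≋∙⊚∙≋⊞???
????∙∙⊛∘⊛≋∘???
????∘⊛∘⊛∘∙⊞???
?????≋∘≋⊛∘∘???
?????≋∘∘∘∙⊛???
??????????????
??????????????

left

??????????????
??????????????
??????????????
??????????????
?????∘∘∙∙∘⊞???
?????≋∘∘∘≋≋???
?????∙∙∘∘⊛∙∘??
?????∘≋⊚∘∙≋⊞??
?????∙∙⊛∘⊛≋∘??
?????∘⊛∘⊛∘∙⊞??
??????≋∘≋⊛∘∘??
??????≋∘∘∘∙⊛??
??????????????
??????????????

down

??????????????
??????????????
??????????????
?????∘∘∙∙∘⊞???
?????≋∘∘∘≋≋???
?????∙∙∘∘⊛∙∘??
?????∘≋∙∘∙≋⊞??
?????∙∙⊚∘⊛≋∘??
?????∘⊛∘⊛∘∙⊞??
?????∘≋∘≋⊛∘∘??
??????≋∘∘∘∙⊛??
??????????????
??????????????
??????????????

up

??????????????
??????????????
??????????????
??????????????
?????∘∘∙∙∘⊞???
?????≋∘∘∘≋≋???
?????∙∙∘∘⊛∙∘??
?????∘≋⊚∘∙≋⊞??
?????∙∙⊛∘⊛≋∘??
?????∘⊛∘⊛∘∙⊞??
?????∘≋∘≋⊛∘∘??
??????≋∘∘∘∙⊛??
??????????????
??????????????

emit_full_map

∘∘∙∙∘⊞?
≋∘∘∘≋≋?
∙∙∘∘⊛∙∘
∘≋⊚∘∙≋⊞
∙∙⊛∘⊛≋∘
∘⊛∘⊛∘∙⊞
∘≋∘≋⊛∘∘
?≋∘∘∘∙⊛


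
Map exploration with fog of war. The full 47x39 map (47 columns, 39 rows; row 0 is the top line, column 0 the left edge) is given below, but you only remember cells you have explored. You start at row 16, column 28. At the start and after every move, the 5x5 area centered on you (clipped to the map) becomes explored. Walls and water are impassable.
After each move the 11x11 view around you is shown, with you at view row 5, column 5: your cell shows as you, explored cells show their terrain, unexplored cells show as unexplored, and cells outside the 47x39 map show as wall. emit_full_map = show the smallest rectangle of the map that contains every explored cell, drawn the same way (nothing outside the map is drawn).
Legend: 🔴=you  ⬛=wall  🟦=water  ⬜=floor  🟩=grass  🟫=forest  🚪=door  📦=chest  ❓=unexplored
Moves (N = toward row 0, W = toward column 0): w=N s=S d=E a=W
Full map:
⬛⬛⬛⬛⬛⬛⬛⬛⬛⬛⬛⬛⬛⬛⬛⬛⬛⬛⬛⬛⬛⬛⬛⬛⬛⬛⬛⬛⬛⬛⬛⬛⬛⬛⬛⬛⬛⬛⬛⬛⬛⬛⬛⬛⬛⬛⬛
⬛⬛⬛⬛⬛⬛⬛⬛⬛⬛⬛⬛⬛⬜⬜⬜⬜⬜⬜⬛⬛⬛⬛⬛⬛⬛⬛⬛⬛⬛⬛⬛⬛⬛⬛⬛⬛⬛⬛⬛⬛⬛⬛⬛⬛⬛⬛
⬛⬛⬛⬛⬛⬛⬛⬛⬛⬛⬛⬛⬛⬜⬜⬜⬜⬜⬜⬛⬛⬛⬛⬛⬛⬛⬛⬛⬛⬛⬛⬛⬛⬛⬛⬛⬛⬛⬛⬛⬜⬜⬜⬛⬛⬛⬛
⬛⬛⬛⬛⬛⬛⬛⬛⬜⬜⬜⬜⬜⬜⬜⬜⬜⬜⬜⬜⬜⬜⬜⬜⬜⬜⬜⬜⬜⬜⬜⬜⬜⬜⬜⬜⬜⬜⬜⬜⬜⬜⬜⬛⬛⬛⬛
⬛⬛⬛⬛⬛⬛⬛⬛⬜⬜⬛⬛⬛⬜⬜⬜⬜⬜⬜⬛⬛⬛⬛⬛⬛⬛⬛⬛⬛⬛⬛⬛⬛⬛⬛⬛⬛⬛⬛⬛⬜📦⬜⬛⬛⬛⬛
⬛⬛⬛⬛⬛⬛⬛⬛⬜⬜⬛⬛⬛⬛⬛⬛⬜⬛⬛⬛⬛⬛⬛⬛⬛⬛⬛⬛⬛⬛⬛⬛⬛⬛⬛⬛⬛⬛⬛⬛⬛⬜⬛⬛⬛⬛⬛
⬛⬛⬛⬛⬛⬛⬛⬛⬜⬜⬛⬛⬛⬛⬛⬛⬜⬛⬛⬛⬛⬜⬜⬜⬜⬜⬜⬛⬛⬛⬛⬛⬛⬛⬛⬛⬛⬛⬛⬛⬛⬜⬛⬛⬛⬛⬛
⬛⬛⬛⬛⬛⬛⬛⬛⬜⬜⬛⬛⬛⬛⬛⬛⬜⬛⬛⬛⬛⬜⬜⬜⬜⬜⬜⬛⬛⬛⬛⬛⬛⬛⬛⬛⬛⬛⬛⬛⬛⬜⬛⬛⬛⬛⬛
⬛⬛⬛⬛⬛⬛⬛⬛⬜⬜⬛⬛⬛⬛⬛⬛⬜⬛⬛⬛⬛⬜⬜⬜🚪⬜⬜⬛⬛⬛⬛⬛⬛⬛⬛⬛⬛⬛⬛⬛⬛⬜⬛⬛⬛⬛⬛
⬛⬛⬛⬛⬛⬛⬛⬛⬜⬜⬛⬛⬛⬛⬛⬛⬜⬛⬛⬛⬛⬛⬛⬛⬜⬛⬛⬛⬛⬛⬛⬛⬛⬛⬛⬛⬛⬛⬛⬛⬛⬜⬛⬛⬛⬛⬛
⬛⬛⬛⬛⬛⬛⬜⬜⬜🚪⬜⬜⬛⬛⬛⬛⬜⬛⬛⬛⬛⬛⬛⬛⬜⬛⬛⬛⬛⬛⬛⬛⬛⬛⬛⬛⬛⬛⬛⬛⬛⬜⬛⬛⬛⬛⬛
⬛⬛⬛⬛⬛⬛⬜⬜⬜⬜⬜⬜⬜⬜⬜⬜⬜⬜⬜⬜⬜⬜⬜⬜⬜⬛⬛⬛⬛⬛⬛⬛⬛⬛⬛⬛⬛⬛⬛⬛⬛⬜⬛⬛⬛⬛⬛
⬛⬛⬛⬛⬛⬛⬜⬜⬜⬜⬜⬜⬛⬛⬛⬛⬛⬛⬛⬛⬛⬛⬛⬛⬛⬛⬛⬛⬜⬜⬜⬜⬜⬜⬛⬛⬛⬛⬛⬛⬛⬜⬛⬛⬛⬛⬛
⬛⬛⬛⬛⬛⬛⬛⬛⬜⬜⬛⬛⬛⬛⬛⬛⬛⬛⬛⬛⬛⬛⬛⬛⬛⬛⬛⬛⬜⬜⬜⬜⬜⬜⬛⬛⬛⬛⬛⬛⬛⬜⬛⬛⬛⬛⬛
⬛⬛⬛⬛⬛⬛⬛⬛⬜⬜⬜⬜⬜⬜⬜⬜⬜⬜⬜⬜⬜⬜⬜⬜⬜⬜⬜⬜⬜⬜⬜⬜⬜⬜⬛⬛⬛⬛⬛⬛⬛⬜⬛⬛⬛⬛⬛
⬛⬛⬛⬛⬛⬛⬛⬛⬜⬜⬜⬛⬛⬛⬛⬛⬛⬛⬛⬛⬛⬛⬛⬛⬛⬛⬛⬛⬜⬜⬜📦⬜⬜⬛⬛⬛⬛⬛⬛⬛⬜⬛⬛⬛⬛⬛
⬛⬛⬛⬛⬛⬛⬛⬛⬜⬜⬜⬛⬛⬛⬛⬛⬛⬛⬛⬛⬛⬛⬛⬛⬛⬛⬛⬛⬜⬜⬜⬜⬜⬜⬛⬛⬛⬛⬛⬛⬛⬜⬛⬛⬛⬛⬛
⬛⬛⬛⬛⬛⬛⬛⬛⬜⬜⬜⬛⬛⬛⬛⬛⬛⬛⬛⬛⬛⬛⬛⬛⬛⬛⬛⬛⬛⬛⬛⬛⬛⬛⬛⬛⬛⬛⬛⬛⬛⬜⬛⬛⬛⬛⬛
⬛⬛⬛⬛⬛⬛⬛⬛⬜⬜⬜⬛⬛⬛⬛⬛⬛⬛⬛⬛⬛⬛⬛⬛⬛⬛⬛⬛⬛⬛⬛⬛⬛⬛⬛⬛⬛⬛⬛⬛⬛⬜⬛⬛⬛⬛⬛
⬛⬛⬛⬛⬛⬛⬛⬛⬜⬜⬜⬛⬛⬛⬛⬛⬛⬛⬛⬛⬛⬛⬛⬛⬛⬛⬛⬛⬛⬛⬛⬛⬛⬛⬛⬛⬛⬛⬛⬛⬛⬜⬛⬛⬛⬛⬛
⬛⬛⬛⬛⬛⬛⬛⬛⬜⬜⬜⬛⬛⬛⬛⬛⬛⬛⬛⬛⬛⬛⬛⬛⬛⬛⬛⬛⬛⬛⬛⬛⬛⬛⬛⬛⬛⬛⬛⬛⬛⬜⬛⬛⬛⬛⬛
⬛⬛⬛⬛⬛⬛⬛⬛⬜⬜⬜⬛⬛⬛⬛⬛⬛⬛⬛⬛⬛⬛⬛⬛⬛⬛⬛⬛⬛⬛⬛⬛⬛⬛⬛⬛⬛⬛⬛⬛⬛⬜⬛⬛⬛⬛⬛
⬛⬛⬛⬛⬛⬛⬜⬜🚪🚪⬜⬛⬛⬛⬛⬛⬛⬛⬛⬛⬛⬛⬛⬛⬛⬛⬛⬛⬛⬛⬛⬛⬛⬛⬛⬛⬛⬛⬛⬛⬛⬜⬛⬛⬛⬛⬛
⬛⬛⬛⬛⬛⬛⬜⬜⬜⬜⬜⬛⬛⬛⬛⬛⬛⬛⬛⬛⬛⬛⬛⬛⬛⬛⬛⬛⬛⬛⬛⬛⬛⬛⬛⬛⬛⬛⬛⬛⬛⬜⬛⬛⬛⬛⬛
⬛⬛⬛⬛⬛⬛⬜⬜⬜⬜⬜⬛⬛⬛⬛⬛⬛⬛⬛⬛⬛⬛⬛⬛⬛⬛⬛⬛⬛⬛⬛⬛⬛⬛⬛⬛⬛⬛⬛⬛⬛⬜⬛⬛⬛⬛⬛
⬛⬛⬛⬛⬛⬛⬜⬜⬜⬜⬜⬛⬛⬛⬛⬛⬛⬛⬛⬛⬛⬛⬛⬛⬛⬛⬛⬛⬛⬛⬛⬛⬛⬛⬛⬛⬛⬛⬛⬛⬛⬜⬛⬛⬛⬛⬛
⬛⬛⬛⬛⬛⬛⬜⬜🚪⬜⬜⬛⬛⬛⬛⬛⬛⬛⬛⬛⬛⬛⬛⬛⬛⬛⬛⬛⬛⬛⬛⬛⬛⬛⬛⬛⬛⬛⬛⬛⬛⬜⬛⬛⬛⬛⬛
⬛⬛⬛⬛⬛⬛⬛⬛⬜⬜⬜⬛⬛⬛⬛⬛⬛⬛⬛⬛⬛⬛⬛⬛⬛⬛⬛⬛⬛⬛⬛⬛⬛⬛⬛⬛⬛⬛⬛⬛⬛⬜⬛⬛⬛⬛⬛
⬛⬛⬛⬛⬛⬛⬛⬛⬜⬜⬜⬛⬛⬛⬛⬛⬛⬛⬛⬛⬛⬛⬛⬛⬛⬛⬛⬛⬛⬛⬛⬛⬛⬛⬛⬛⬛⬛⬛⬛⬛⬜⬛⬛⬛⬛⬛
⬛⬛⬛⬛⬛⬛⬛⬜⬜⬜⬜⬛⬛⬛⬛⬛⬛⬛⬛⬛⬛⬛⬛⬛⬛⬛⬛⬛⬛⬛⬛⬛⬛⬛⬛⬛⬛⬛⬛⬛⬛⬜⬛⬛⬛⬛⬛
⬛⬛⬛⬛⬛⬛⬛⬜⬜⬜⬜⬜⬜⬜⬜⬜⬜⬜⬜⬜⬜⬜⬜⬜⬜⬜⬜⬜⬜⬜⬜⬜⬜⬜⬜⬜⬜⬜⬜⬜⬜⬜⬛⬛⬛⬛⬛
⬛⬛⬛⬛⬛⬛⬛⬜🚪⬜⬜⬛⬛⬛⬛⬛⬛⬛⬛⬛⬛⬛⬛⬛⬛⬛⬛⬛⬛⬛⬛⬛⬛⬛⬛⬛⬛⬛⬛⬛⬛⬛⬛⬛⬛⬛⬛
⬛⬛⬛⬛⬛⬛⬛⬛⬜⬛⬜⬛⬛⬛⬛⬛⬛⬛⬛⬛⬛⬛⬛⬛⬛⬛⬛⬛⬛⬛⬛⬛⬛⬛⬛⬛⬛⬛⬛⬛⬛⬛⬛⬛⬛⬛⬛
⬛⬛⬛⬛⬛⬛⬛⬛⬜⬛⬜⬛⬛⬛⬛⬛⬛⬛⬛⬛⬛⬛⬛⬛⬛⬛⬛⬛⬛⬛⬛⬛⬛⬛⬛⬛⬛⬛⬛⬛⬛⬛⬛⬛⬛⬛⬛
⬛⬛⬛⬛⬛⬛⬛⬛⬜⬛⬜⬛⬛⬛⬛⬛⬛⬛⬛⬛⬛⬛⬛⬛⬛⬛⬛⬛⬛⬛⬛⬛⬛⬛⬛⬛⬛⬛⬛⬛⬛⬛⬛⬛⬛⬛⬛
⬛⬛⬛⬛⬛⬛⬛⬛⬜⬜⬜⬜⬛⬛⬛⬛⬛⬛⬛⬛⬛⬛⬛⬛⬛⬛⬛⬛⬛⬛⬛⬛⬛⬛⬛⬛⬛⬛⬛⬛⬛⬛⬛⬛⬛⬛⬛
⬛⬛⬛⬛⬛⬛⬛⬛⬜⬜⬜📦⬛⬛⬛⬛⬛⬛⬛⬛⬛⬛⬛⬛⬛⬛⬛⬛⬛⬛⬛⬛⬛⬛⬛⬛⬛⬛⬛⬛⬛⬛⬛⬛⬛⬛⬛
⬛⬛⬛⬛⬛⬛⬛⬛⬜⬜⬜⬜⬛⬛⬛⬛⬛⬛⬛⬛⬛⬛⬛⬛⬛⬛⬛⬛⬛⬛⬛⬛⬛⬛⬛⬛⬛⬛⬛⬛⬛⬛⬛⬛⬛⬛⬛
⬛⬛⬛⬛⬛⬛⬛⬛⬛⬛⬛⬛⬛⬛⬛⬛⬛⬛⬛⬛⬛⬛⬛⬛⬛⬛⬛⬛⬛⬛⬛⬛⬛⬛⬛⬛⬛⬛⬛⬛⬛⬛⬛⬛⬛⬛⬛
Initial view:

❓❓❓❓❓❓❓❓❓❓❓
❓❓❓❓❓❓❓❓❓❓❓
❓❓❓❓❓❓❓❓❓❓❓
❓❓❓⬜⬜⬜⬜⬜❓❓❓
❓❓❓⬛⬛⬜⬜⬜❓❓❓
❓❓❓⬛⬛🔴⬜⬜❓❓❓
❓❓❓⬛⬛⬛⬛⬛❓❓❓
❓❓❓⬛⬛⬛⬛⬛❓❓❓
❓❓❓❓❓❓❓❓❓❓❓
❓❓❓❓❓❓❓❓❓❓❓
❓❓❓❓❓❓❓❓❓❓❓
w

❓❓❓❓❓❓❓❓❓❓❓
❓❓❓❓❓❓❓❓❓❓❓
❓❓❓❓❓❓❓❓❓❓❓
❓❓❓⬛⬛⬜⬜⬜❓❓❓
❓❓❓⬜⬜⬜⬜⬜❓❓❓
❓❓❓⬛⬛🔴⬜⬜❓❓❓
❓❓❓⬛⬛⬜⬜⬜❓❓❓
❓❓❓⬛⬛⬛⬛⬛❓❓❓
❓❓❓⬛⬛⬛⬛⬛❓❓❓
❓❓❓❓❓❓❓❓❓❓❓
❓❓❓❓❓❓❓❓❓❓❓

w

❓❓❓❓❓❓❓❓❓❓❓
❓❓❓❓❓❓❓❓❓❓❓
❓❓❓❓❓❓❓❓❓❓❓
❓❓❓⬛⬛⬜⬜⬜❓❓❓
❓❓❓⬛⬛⬜⬜⬜❓❓❓
❓❓❓⬜⬜🔴⬜⬜❓❓❓
❓❓❓⬛⬛⬜⬜⬜❓❓❓
❓❓❓⬛⬛⬜⬜⬜❓❓❓
❓❓❓⬛⬛⬛⬛⬛❓❓❓
❓❓❓⬛⬛⬛⬛⬛❓❓❓
❓❓❓❓❓❓❓❓❓❓❓

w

❓❓❓❓❓❓❓❓❓❓❓
❓❓❓❓❓❓❓❓❓❓❓
❓❓❓❓❓❓❓❓❓❓❓
❓❓❓⬛⬛⬛⬛⬛❓❓❓
❓❓❓⬛⬛⬜⬜⬜❓❓❓
❓❓❓⬛⬛🔴⬜⬜❓❓❓
❓❓❓⬜⬜⬜⬜⬜❓❓❓
❓❓❓⬛⬛⬜⬜⬜❓❓❓
❓❓❓⬛⬛⬜⬜⬜❓❓❓
❓❓❓⬛⬛⬛⬛⬛❓❓❓
❓❓❓⬛⬛⬛⬛⬛❓❓❓

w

❓❓❓❓❓❓❓❓❓❓❓
❓❓❓❓❓❓❓❓❓❓❓
❓❓❓❓❓❓❓❓❓❓❓
❓❓❓⬛⬛⬛⬛⬛❓❓❓
❓❓❓⬛⬛⬛⬛⬛❓❓❓
❓❓❓⬛⬛🔴⬜⬜❓❓❓
❓❓❓⬛⬛⬜⬜⬜❓❓❓
❓❓❓⬜⬜⬜⬜⬜❓❓❓
❓❓❓⬛⬛⬜⬜⬜❓❓❓
❓❓❓⬛⬛⬜⬜⬜❓❓❓
❓❓❓⬛⬛⬛⬛⬛❓❓❓

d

❓❓❓❓❓❓❓❓❓❓❓
❓❓❓❓❓❓❓❓❓❓❓
❓❓❓❓❓❓❓❓❓❓❓
❓❓⬛⬛⬛⬛⬛⬛❓❓❓
❓❓⬛⬛⬛⬛⬛⬛❓❓❓
❓❓⬛⬛⬜🔴⬜⬜❓❓❓
❓❓⬛⬛⬜⬜⬜⬜❓❓❓
❓❓⬜⬜⬜⬜⬜⬜❓❓❓
❓❓⬛⬛⬜⬜⬜❓❓❓❓
❓❓⬛⬛⬜⬜⬜❓❓❓❓
❓❓⬛⬛⬛⬛⬛❓❓❓❓

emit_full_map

⬛⬛⬛⬛⬛⬛
⬛⬛⬛⬛⬛⬛
⬛⬛⬜🔴⬜⬜
⬛⬛⬜⬜⬜⬜
⬜⬜⬜⬜⬜⬜
⬛⬛⬜⬜⬜❓
⬛⬛⬜⬜⬜❓
⬛⬛⬛⬛⬛❓
⬛⬛⬛⬛⬛❓

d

❓❓❓❓❓❓❓❓❓❓❓
❓❓❓❓❓❓❓❓❓❓❓
❓❓❓❓❓❓❓❓❓❓❓
❓⬛⬛⬛⬛⬛⬛⬛❓❓❓
❓⬛⬛⬛⬛⬛⬛⬛❓❓❓
❓⬛⬛⬜⬜🔴⬜⬜❓❓❓
❓⬛⬛⬜⬜⬜⬜⬜❓❓❓
❓⬜⬜⬜⬜⬜⬜⬜❓❓❓
❓⬛⬛⬜⬜⬜❓❓❓❓❓
❓⬛⬛⬜⬜⬜❓❓❓❓❓
❓⬛⬛⬛⬛⬛❓❓❓❓❓

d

❓❓❓❓❓❓❓❓❓❓❓
❓❓❓❓❓❓❓❓❓❓❓
❓❓❓❓❓❓❓❓❓❓❓
⬛⬛⬛⬛⬛⬛⬛⬛❓❓❓
⬛⬛⬛⬛⬛⬛⬛⬛❓❓❓
⬛⬛⬜⬜⬜🔴⬜⬜❓❓❓
⬛⬛⬜⬜⬜⬜⬜⬜❓❓❓
⬜⬜⬜⬜⬜⬜⬜⬜❓❓❓
⬛⬛⬜⬜⬜❓❓❓❓❓❓
⬛⬛⬜⬜⬜❓❓❓❓❓❓
⬛⬛⬛⬛⬛❓❓❓❓❓❓

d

❓❓❓❓❓❓❓❓❓❓❓
❓❓❓❓❓❓❓❓❓❓❓
❓❓❓❓❓❓❓❓❓❓❓
⬛⬛⬛⬛⬛⬛⬛⬛❓❓❓
⬛⬛⬛⬛⬛⬛⬛⬛❓❓❓
⬛⬜⬜⬜⬜🔴⬜⬛❓❓❓
⬛⬜⬜⬜⬜⬜⬜⬛❓❓❓
⬜⬜⬜⬜⬜⬜⬜⬛❓❓❓
⬛⬜⬜⬜❓❓❓❓❓❓❓
⬛⬜⬜⬜❓❓❓❓❓❓❓
⬛⬛⬛⬛❓❓❓❓❓❓❓

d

❓❓❓❓❓❓❓❓❓❓❓
❓❓❓❓❓❓❓❓❓❓❓
❓❓❓❓❓❓❓❓❓❓❓
⬛⬛⬛⬛⬛⬛⬛⬛❓❓❓
⬛⬛⬛⬛⬛⬛⬛⬛❓❓❓
⬜⬜⬜⬜⬜🔴⬛⬛❓❓❓
⬜⬜⬜⬜⬜⬜⬛⬛❓❓❓
⬜⬜⬜⬜⬜⬜⬛⬛❓❓❓
⬜⬜⬜❓❓❓❓❓❓❓❓
⬜⬜⬜❓❓❓❓❓❓❓❓
⬛⬛⬛❓❓❓❓❓❓❓❓

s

❓❓❓❓❓❓❓❓❓❓❓
❓❓❓❓❓❓❓❓❓❓❓
⬛⬛⬛⬛⬛⬛⬛⬛❓❓❓
⬛⬛⬛⬛⬛⬛⬛⬛❓❓❓
⬜⬜⬜⬜⬜⬜⬛⬛❓❓❓
⬜⬜⬜⬜⬜🔴⬛⬛❓❓❓
⬜⬜⬜⬜⬜⬜⬛⬛❓❓❓
⬜⬜⬜📦⬜⬜⬛⬛❓❓❓
⬜⬜⬜❓❓❓❓❓❓❓❓
⬛⬛⬛❓❓❓❓❓❓❓❓
⬛⬛⬛❓❓❓❓❓❓❓❓

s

❓❓❓❓❓❓❓❓❓❓❓
⬛⬛⬛⬛⬛⬛⬛⬛❓❓❓
⬛⬛⬛⬛⬛⬛⬛⬛❓❓❓
⬜⬜⬜⬜⬜⬜⬛⬛❓❓❓
⬜⬜⬜⬜⬜⬜⬛⬛❓❓❓
⬜⬜⬜⬜⬜🔴⬛⬛❓❓❓
⬜⬜⬜📦⬜⬜⬛⬛❓❓❓
⬜⬜⬜⬜⬜⬜⬛⬛❓❓❓
⬛⬛⬛❓❓❓❓❓❓❓❓
⬛⬛⬛❓❓❓❓❓❓❓❓
❓❓❓❓❓❓❓❓❓❓❓

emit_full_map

⬛⬛⬛⬛⬛⬛⬛⬛⬛⬛
⬛⬛⬛⬛⬛⬛⬛⬛⬛⬛
⬛⬛⬜⬜⬜⬜⬜⬜⬛⬛
⬛⬛⬜⬜⬜⬜⬜⬜⬛⬛
⬜⬜⬜⬜⬜⬜⬜🔴⬛⬛
⬛⬛⬜⬜⬜📦⬜⬜⬛⬛
⬛⬛⬜⬜⬜⬜⬜⬜⬛⬛
⬛⬛⬛⬛⬛❓❓❓❓❓
⬛⬛⬛⬛⬛❓❓❓❓❓

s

⬛⬛⬛⬛⬛⬛⬛⬛❓❓❓
⬛⬛⬛⬛⬛⬛⬛⬛❓❓❓
⬜⬜⬜⬜⬜⬜⬛⬛❓❓❓
⬜⬜⬜⬜⬜⬜⬛⬛❓❓❓
⬜⬜⬜⬜⬜⬜⬛⬛❓❓❓
⬜⬜⬜📦⬜🔴⬛⬛❓❓❓
⬜⬜⬜⬜⬜⬜⬛⬛❓❓❓
⬛⬛⬛⬛⬛⬛⬛⬛❓❓❓
⬛⬛⬛❓❓❓❓❓❓❓❓
❓❓❓❓❓❓❓❓❓❓❓
❓❓❓❓❓❓❓❓❓❓❓

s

⬛⬛⬛⬛⬛⬛⬛⬛❓❓❓
⬜⬜⬜⬜⬜⬜⬛⬛❓❓❓
⬜⬜⬜⬜⬜⬜⬛⬛❓❓❓
⬜⬜⬜⬜⬜⬜⬛⬛❓❓❓
⬜⬜⬜📦⬜⬜⬛⬛❓❓❓
⬜⬜⬜⬜⬜🔴⬛⬛❓❓❓
⬛⬛⬛⬛⬛⬛⬛⬛❓❓❓
⬛⬛⬛⬛⬛⬛⬛⬛❓❓❓
❓❓❓❓❓❓❓❓❓❓❓
❓❓❓❓❓❓❓❓❓❓❓
❓❓❓❓❓❓❓❓❓❓❓

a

⬛⬛⬛⬛⬛⬛⬛⬛⬛❓❓
⬛⬜⬜⬜⬜⬜⬜⬛⬛❓❓
⬛⬜⬜⬜⬜⬜⬜⬛⬛❓❓
⬜⬜⬜⬜⬜⬜⬜⬛⬛❓❓
⬛⬜⬜⬜📦⬜⬜⬛⬛❓❓
⬛⬜⬜⬜⬜🔴⬜⬛⬛❓❓
⬛⬛⬛⬛⬛⬛⬛⬛⬛❓❓
⬛⬛⬛⬛⬛⬛⬛⬛⬛❓❓
❓❓❓❓❓❓❓❓❓❓❓
❓❓❓❓❓❓❓❓❓❓❓
❓❓❓❓❓❓❓❓❓❓❓

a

⬛⬛⬛⬛⬛⬛⬛⬛⬛⬛❓
⬛⬛⬜⬜⬜⬜⬜⬜⬛⬛❓
⬛⬛⬜⬜⬜⬜⬜⬜⬛⬛❓
⬜⬜⬜⬜⬜⬜⬜⬜⬛⬛❓
⬛⬛⬜⬜⬜📦⬜⬜⬛⬛❓
⬛⬛⬜⬜⬜🔴⬜⬜⬛⬛❓
⬛⬛⬛⬛⬛⬛⬛⬛⬛⬛❓
⬛⬛⬛⬛⬛⬛⬛⬛⬛⬛❓
❓❓❓❓❓❓❓❓❓❓❓
❓❓❓❓❓❓❓❓❓❓❓
❓❓❓❓❓❓❓❓❓❓❓

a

❓⬛⬛⬛⬛⬛⬛⬛⬛⬛⬛
❓⬛⬛⬜⬜⬜⬜⬜⬜⬛⬛
❓⬛⬛⬜⬜⬜⬜⬜⬜⬛⬛
❓⬜⬜⬜⬜⬜⬜⬜⬜⬛⬛
❓⬛⬛⬜⬜⬜📦⬜⬜⬛⬛
❓⬛⬛⬜⬜🔴⬜⬜⬜⬛⬛
❓⬛⬛⬛⬛⬛⬛⬛⬛⬛⬛
❓⬛⬛⬛⬛⬛⬛⬛⬛⬛⬛
❓❓❓❓❓❓❓❓❓❓❓
❓❓❓❓❓❓❓❓❓❓❓
❓❓❓❓❓❓❓❓❓❓❓

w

❓⬛⬛⬛⬛⬛⬛⬛⬛⬛⬛
❓⬛⬛⬛⬛⬛⬛⬛⬛⬛⬛
❓⬛⬛⬜⬜⬜⬜⬜⬜⬛⬛
❓⬛⬛⬜⬜⬜⬜⬜⬜⬛⬛
❓⬜⬜⬜⬜⬜⬜⬜⬜⬛⬛
❓⬛⬛⬜⬜🔴📦⬜⬜⬛⬛
❓⬛⬛⬜⬜⬜⬜⬜⬜⬛⬛
❓⬛⬛⬛⬛⬛⬛⬛⬛⬛⬛
❓⬛⬛⬛⬛⬛⬛⬛⬛⬛⬛
❓❓❓❓❓❓❓❓❓❓❓
❓❓❓❓❓❓❓❓❓❓❓

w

❓❓❓❓❓❓❓❓❓❓❓
❓⬛⬛⬛⬛⬛⬛⬛⬛⬛⬛
❓⬛⬛⬛⬛⬛⬛⬛⬛⬛⬛
❓⬛⬛⬜⬜⬜⬜⬜⬜⬛⬛
❓⬛⬛⬜⬜⬜⬜⬜⬜⬛⬛
❓⬜⬜⬜⬜🔴⬜⬜⬜⬛⬛
❓⬛⬛⬜⬜⬜📦⬜⬜⬛⬛
❓⬛⬛⬜⬜⬜⬜⬜⬜⬛⬛
❓⬛⬛⬛⬛⬛⬛⬛⬛⬛⬛
❓⬛⬛⬛⬛⬛⬛⬛⬛⬛⬛
❓❓❓❓❓❓❓❓❓❓❓

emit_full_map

⬛⬛⬛⬛⬛⬛⬛⬛⬛⬛
⬛⬛⬛⬛⬛⬛⬛⬛⬛⬛
⬛⬛⬜⬜⬜⬜⬜⬜⬛⬛
⬛⬛⬜⬜⬜⬜⬜⬜⬛⬛
⬜⬜⬜⬜🔴⬜⬜⬜⬛⬛
⬛⬛⬜⬜⬜📦⬜⬜⬛⬛
⬛⬛⬜⬜⬜⬜⬜⬜⬛⬛
⬛⬛⬛⬛⬛⬛⬛⬛⬛⬛
⬛⬛⬛⬛⬛⬛⬛⬛⬛⬛

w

❓❓❓❓❓❓❓❓❓❓❓
❓❓❓❓❓❓❓❓❓❓❓
❓⬛⬛⬛⬛⬛⬛⬛⬛⬛⬛
❓⬛⬛⬛⬛⬛⬛⬛⬛⬛⬛
❓⬛⬛⬜⬜⬜⬜⬜⬜⬛⬛
❓⬛⬛⬜⬜🔴⬜⬜⬜⬛⬛
❓⬜⬜⬜⬜⬜⬜⬜⬜⬛⬛
❓⬛⬛⬜⬜⬜📦⬜⬜⬛⬛
❓⬛⬛⬜⬜⬜⬜⬜⬜⬛⬛
❓⬛⬛⬛⬛⬛⬛⬛⬛⬛⬛
❓⬛⬛⬛⬛⬛⬛⬛⬛⬛⬛

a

❓❓❓❓❓❓❓❓❓❓❓
❓❓❓❓❓❓❓❓❓❓❓
❓❓⬛⬛⬛⬛⬛⬛⬛⬛⬛
❓❓⬛⬛⬛⬛⬛⬛⬛⬛⬛
❓❓⬛⬛⬜⬜⬜⬜⬜⬜⬛
❓❓⬛⬛⬜🔴⬜⬜⬜⬜⬛
❓❓⬜⬜⬜⬜⬜⬜⬜⬜⬛
❓❓⬛⬛⬜⬜⬜📦⬜⬜⬛
❓❓⬛⬛⬜⬜⬜⬜⬜⬜⬛
❓❓⬛⬛⬛⬛⬛⬛⬛⬛⬛
❓❓⬛⬛⬛⬛⬛⬛⬛⬛⬛

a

❓❓❓❓❓❓❓❓❓❓❓
❓❓❓❓❓❓❓❓❓❓❓
❓❓❓⬛⬛⬛⬛⬛⬛⬛⬛
❓❓❓⬛⬛⬛⬛⬛⬛⬛⬛
❓❓❓⬛⬛⬜⬜⬜⬜⬜⬜
❓❓❓⬛⬛🔴⬜⬜⬜⬜⬜
❓❓❓⬜⬜⬜⬜⬜⬜⬜⬜
❓❓❓⬛⬛⬜⬜⬜📦⬜⬜
❓❓❓⬛⬛⬜⬜⬜⬜⬜⬜
❓❓❓⬛⬛⬛⬛⬛⬛⬛⬛
❓❓❓⬛⬛⬛⬛⬛⬛⬛⬛

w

❓❓❓❓❓❓❓❓❓❓❓
❓❓❓❓❓❓❓❓❓❓❓
❓❓❓❓❓❓❓❓❓❓❓
❓❓❓⬛⬛⬛⬛⬛⬛⬛⬛
❓❓❓⬛⬛⬛⬛⬛⬛⬛⬛
❓❓❓⬛⬛🔴⬜⬜⬜⬜⬜
❓❓❓⬛⬛⬜⬜⬜⬜⬜⬜
❓❓❓⬜⬜⬜⬜⬜⬜⬜⬜
❓❓❓⬛⬛⬜⬜⬜📦⬜⬜
❓❓❓⬛⬛⬜⬜⬜⬜⬜⬜
❓❓❓⬛⬛⬛⬛⬛⬛⬛⬛

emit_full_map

⬛⬛⬛⬛⬛⬛⬛⬛⬛⬛
⬛⬛⬛⬛⬛⬛⬛⬛⬛⬛
⬛⬛🔴⬜⬜⬜⬜⬜⬛⬛
⬛⬛⬜⬜⬜⬜⬜⬜⬛⬛
⬜⬜⬜⬜⬜⬜⬜⬜⬛⬛
⬛⬛⬜⬜⬜📦⬜⬜⬛⬛
⬛⬛⬜⬜⬜⬜⬜⬜⬛⬛
⬛⬛⬛⬛⬛⬛⬛⬛⬛⬛
⬛⬛⬛⬛⬛⬛⬛⬛⬛⬛
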